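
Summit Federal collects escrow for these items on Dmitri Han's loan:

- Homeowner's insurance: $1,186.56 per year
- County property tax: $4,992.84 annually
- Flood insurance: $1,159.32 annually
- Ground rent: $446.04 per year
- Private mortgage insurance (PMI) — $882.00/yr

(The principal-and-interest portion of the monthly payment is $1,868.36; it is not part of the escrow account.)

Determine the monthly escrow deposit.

$722.23

Homeowner's insurance: $1,186.56
County property tax: $4,992.84
Flood insurance: $1,159.32
Ground rent: $446.04
Private mortgage insurance (PMI): $882.00
Total per year = $8,666.76
Monthly = $8,666.76 / 12 = $722.23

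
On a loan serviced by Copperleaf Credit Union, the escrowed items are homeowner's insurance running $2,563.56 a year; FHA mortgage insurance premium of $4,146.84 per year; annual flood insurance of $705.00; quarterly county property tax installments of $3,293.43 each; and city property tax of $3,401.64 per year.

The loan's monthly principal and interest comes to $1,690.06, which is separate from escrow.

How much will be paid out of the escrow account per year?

$23,990.76

Homeowner's insurance = $2,563.56 annually
FHA mortgage insurance premium = $4,146.84 annually
Flood insurance = $705.00 annually
County property tax = $3,293.43 × 4 = $13,173.72 annually
City property tax = $3,401.64 annually
Total annual escrow = $2,563.56 + $4,146.84 + $705.00 + $13,173.72 + $3,401.64 = $23,990.76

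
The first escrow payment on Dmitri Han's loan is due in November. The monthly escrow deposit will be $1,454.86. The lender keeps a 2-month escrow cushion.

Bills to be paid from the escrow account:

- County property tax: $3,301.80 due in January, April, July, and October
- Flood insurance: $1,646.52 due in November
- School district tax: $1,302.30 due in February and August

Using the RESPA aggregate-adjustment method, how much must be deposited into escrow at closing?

$3,732.98

Cushion = 2 × $1,454.86 = $2,909.72
Trial balance (start $0, +$1,454.86 each month, − disbursements):
  Nov: +$1,454.86 − $1,646.52 → -$191.66
  Dec: +$1,454.86 → $1,263.20
  Jan: +$1,454.86 − $3,301.80 → -$583.74
  Feb: +$1,454.86 − $1,302.30 → -$431.18
  Mar: +$1,454.86 → $1,023.68
  Apr: +$1,454.86 − $3,301.80 → -$823.26
  May: +$1,454.86 → $631.60
  Jun: +$1,454.86 → $2,086.46
  Jul: +$1,454.86 − $3,301.80 → $239.52
  Aug: +$1,454.86 − $1,302.30 → $392.08
  Sep: +$1,454.86 → $1,846.94
  Oct: +$1,454.86 − $3,301.80 → $0.00
Lowest trial balance = -$823.26 (Apr)
Initial deposit = cushion − low point = $2,909.72 − (-$823.26) = $3,732.98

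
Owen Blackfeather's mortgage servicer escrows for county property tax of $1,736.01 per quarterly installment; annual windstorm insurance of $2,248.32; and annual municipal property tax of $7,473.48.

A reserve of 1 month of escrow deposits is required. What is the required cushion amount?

County property tax = $1,736.01 × 4 = $6,944.04 annually
Windstorm insurance = $2,248.32 annually
Municipal property tax = $7,473.48 annually
Total per year = $6,944.04 + $2,248.32 + $7,473.48 = $16,665.84
Per month = $16,665.84 ÷ 12 = $1,388.82
Reserve = 1 × $1,388.82 = $1,388.82

$1,388.82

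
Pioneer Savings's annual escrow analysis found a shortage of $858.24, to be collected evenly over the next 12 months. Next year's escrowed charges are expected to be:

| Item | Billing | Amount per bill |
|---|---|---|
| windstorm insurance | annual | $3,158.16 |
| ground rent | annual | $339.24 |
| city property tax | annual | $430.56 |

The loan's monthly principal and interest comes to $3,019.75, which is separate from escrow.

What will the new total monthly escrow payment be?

$398.85

Windstorm insurance — $3,158.16/yr
Ground rent — $339.24/yr
City property tax — $430.56/yr
Annual escrow total = $3,158.16 + $339.24 + $430.56 = $3,927.96
Per month = $3,927.96 ÷ 12 = $327.33
Monthly shortage recovery: $858.24 ÷ 12 = $71.52
Adjusted monthly = $327.33 + $71.52 = $398.85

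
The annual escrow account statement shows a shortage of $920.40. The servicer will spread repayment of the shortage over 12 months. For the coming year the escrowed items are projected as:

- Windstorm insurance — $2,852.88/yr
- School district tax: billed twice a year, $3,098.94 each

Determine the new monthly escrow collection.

$830.93

Windstorm insurance — $2,852.88/yr
School district tax — $3,098.94 × 2 = $6,197.88/yr
Combined annual = $9,050.76
Monthly escrow = $9,050.76 / 12 = $754.23
Shortage per month = $920.40 / 12 = $76.70
New monthly escrow = $754.23 + $76.70 = $830.93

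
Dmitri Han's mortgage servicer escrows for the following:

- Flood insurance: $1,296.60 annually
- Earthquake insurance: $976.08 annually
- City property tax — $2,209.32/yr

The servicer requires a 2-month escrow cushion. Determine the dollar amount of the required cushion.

$747.00

Flood insurance = $1,296.60/yr
Earthquake insurance = $976.08/yr
City property tax = $2,209.32/yr
Annual escrow total = $4,482.00
Monthly escrow = $4,482.00 / 12 = $373.50
Required cushion = 2 × $373.50 = $747.00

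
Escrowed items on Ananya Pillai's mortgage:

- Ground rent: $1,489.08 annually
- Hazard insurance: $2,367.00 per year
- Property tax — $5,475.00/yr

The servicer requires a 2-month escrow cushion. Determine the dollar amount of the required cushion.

$1,555.18

Ground rent — $1,489.08
Hazard insurance — $2,367.00
Property tax — $5,475.00
Total per year = $9,331.08
Base monthly escrow = $9,331.08 / 12 = $777.59
Required cushion = 2 × $777.59 = $1,555.18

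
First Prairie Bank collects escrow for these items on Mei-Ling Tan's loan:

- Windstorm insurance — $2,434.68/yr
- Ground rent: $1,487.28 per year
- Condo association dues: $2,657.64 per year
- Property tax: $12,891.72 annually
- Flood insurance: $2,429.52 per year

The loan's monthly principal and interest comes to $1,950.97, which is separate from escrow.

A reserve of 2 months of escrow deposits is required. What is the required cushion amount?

$3,650.14

Windstorm insurance = $2,434.68 annually
Ground rent = $1,487.28 annually
Condo association dues = $2,657.64 annually
Property tax = $12,891.72 annually
Flood insurance = $2,429.52 annually
Yearly total = $2,434.68 + $1,487.28 + $2,657.64 + $12,891.72 + $2,429.52 = $21,900.84
Per month = $21,900.84 ÷ 12 = $1,825.07
Cushion = 2 × $1,825.07 = $3,650.14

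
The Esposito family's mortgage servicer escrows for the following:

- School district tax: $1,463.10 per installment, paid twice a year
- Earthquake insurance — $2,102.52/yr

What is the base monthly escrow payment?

$419.06

School district tax — $1,463.10 × 2 = $2,926.20 per year
Earthquake insurance — $2,102.52 per year
Yearly total = $2,926.20 + $2,102.52 = $5,028.72
Monthly = $5,028.72 ÷ 12 = $419.06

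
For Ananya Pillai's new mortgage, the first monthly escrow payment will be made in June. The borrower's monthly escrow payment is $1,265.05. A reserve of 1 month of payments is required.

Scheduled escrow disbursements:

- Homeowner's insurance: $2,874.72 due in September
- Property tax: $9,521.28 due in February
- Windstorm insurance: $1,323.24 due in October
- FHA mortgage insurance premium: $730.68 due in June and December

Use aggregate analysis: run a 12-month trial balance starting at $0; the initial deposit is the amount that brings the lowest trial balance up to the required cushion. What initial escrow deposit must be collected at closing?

Cushion = 1 × $1,265.05 = $1,265.05
Trial balance (start $0, +$1,265.05 each month, − disbursements):
  Jun: +$1,265.05 − $730.68 → $534.37
  Jul: +$1,265.05 → $1,799.42
  Aug: +$1,265.05 → $3,064.47
  Sep: +$1,265.05 − $2,874.72 → $1,454.80
  Oct: +$1,265.05 − $1,323.24 → $1,396.61
  Nov: +$1,265.05 → $2,661.66
  Dec: +$1,265.05 − $730.68 → $3,196.03
  Jan: +$1,265.05 → $4,461.08
  Feb: +$1,265.05 − $9,521.28 → -$3,795.15
  Mar: +$1,265.05 → -$2,530.10
  Apr: +$1,265.05 → -$1,265.05
  May: +$1,265.05 → $0.00
Lowest trial balance = -$3,795.15 (Feb)
Initial deposit = cushion − low point = $1,265.05 − (-$3,795.15) = $5,060.20

$5,060.20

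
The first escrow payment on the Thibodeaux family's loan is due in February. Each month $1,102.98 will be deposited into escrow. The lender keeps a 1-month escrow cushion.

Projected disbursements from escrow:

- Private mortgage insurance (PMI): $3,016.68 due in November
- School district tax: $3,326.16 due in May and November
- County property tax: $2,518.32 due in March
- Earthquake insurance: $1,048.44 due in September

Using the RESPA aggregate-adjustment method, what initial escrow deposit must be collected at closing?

Cushion = 1 × $1,102.98 = $1,102.98
Trial balance (start $0, +$1,102.98 each month, − disbursements):
  Feb: +$1,102.98 → $1,102.98
  Mar: +$1,102.98 − $2,518.32 → -$312.36
  Apr: +$1,102.98 → $790.62
  May: +$1,102.98 − $3,326.16 → -$1,432.56
  Jun: +$1,102.98 → -$329.58
  Jul: +$1,102.98 → $773.40
  Aug: +$1,102.98 → $1,876.38
  Sep: +$1,102.98 − $1,048.44 → $1,930.92
  Oct: +$1,102.98 → $3,033.90
  Nov: +$1,102.98 − $6,342.84 → -$2,205.96
  Dec: +$1,102.98 → -$1,102.98
  Jan: +$1,102.98 → $0.00
Lowest trial balance = -$2,205.96 (Nov)
Initial deposit = cushion − low point = $1,102.98 − (-$2,205.96) = $3,308.94

$3,308.94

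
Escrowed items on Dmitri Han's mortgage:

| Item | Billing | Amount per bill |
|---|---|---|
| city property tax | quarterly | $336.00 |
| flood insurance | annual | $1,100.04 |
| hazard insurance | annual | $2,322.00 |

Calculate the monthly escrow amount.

$397.17

City property tax: $336.00 × 4 = $1,344.00 per year
Flood insurance: $1,100.04 per year
Hazard insurance: $2,322.00 per year
Yearly total = $4,766.04
Per month = $4,766.04 / 12 = $397.17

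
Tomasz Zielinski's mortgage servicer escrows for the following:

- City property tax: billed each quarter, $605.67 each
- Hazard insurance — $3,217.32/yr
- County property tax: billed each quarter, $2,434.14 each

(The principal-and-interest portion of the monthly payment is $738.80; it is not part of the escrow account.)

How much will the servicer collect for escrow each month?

$1,281.38

City property tax = $605.67 × 4 = $2,422.68 annually
Hazard insurance = $3,217.32 annually
County property tax = $2,434.14 × 4 = $9,736.56 annually
Yearly total = $2,422.68 + $3,217.32 + $9,736.56 = $15,376.56
Monthly = $15,376.56 ÷ 12 = $1,281.38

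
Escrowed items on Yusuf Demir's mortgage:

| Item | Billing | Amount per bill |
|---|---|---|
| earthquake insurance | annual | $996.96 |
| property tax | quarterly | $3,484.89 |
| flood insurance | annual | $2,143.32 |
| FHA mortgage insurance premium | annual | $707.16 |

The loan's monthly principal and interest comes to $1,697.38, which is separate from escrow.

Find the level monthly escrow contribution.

$1,482.25

Earthquake insurance: $996.96
Property tax: $3,484.89 × 4 = $13,939.56
Flood insurance: $2,143.32
FHA mortgage insurance premium: $707.16
Yearly total = $17,787.00
Per month = $17,787.00 ÷ 12 = $1,482.25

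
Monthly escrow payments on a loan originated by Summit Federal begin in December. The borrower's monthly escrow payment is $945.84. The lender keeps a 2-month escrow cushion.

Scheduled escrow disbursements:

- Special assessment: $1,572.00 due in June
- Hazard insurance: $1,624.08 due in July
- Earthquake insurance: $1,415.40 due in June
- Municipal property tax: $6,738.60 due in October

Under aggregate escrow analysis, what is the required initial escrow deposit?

Cushion = 2 × $945.84 = $1,891.68
Trial balance (start $0, +$945.84 each month, − disbursements):
  Dec: +$945.84 → $945.84
  Jan: +$945.84 → $1,891.68
  Feb: +$945.84 → $2,837.52
  Mar: +$945.84 → $3,783.36
  Apr: +$945.84 → $4,729.20
  May: +$945.84 → $5,675.04
  Jun: +$945.84 − $2,987.40 → $3,633.48
  Jul: +$945.84 − $1,624.08 → $2,955.24
  Aug: +$945.84 → $3,901.08
  Sep: +$945.84 → $4,846.92
  Oct: +$945.84 − $6,738.60 → -$945.84
  Nov: +$945.84 → $0.00
Lowest trial balance = -$945.84 (Oct)
Initial deposit = cushion − low point = $1,891.68 − (-$945.84) = $2,837.52

$2,837.52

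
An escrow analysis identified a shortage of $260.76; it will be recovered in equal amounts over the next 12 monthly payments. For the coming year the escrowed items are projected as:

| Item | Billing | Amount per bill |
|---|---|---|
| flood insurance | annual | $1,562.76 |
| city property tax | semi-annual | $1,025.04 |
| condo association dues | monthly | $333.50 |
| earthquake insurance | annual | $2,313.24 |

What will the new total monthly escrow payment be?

$849.07

Flood insurance — $1,562.76/yr
City property tax — $1,025.04 × 2 = $2,050.08/yr
Condo association dues — $333.50 × 12 = $4,002.00/yr
Earthquake insurance — $2,313.24/yr
Annual escrow total = $9,928.08
Monthly = $9,928.08 / 12 = $827.34
Shortage spread = $260.76 ÷ 12 = $21.73/mo
New monthly escrow = $827.34 + $21.73 = $849.07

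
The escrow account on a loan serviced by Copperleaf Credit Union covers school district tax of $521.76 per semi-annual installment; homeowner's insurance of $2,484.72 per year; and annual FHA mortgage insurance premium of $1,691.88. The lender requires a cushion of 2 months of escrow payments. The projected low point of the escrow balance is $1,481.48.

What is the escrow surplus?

School district tax — $521.76 × 2 = $1,043.52 per year
Homeowner's insurance — $2,484.72 per year
FHA mortgage insurance premium — $1,691.88 per year
Annual escrow total = $1,043.52 + $2,484.72 + $1,691.88 = $5,220.12
Monthly escrow = $5,220.12 ÷ 12 = $435.01
Required reserve = 2 × $435.01 = $870.02
Surplus = $1,481.48 − $870.02 = $611.46

$611.46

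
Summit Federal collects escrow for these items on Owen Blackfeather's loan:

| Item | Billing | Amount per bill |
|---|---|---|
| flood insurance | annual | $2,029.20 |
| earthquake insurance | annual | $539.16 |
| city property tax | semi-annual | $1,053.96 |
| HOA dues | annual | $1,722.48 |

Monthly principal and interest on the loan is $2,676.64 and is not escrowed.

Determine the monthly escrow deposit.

$533.23

Flood insurance: $2,029.20/yr
Earthquake insurance: $539.16/yr
City property tax: $1,053.96 × 2 = $2,107.92/yr
HOA dues: $1,722.48/yr
Yearly total = $6,398.76
Monthly escrow = $6,398.76 ÷ 12 = $533.23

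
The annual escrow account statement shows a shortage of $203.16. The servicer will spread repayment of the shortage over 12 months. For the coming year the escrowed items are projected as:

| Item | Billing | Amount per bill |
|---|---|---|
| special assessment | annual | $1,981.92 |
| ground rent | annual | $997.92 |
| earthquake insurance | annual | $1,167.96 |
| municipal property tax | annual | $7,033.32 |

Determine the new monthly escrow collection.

Special assessment: $1,981.92
Ground rent: $997.92
Earthquake insurance: $1,167.96
Municipal property tax: $7,033.32
Combined annual = $11,181.12
Monthly = $11,181.12 / 12 = $931.76
Shortage spread = $203.16 / 12 = $16.93/mo
Adjusted monthly = $931.76 + $16.93 = $948.69

$948.69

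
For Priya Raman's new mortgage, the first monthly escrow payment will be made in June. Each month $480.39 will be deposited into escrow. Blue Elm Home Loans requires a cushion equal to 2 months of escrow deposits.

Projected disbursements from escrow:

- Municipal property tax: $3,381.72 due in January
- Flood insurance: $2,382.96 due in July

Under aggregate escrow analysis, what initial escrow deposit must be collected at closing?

$2,882.34

Cushion = 2 × $480.39 = $960.78
Trial balance (start $0, +$480.39 each month, − disbursements):
  Jun: +$480.39 → $480.39
  Jul: +$480.39 − $2,382.96 → -$1,422.18
  Aug: +$480.39 → -$941.79
  Sep: +$480.39 → -$461.40
  Oct: +$480.39 → $18.99
  Nov: +$480.39 → $499.38
  Dec: +$480.39 → $979.77
  Jan: +$480.39 − $3,381.72 → -$1,921.56
  Feb: +$480.39 → -$1,441.17
  Mar: +$480.39 → -$960.78
  Apr: +$480.39 → -$480.39
  May: +$480.39 → $0.00
Lowest trial balance = -$1,921.56 (Jan)
Initial deposit = cushion − low point = $960.78 − (-$1,921.56) = $2,882.34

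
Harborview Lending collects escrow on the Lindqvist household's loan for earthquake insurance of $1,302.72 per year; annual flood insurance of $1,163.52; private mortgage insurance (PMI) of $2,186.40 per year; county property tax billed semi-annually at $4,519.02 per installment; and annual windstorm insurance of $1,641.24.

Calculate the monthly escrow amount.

Earthquake insurance — $1,302.72
Flood insurance — $1,163.52
Private mortgage insurance (PMI) — $2,186.40
County property tax — $4,519.02 × 2 = $9,038.04
Windstorm insurance — $1,641.24
Yearly total = $1,302.72 + $1,163.52 + $2,186.40 + $9,038.04 + $1,641.24 = $15,331.92
Monthly escrow = $15,331.92 / 12 = $1,277.66

$1,277.66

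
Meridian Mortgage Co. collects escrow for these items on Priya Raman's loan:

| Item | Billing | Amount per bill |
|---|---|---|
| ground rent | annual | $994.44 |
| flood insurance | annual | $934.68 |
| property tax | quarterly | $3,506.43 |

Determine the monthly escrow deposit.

$1,329.57

Ground rent = $994.44/yr
Flood insurance = $934.68/yr
Property tax = $3,506.43 × 4 = $14,025.72/yr
Annual escrow total = $994.44 + $934.68 + $14,025.72 = $15,954.84
Per month = $15,954.84 ÷ 12 = $1,329.57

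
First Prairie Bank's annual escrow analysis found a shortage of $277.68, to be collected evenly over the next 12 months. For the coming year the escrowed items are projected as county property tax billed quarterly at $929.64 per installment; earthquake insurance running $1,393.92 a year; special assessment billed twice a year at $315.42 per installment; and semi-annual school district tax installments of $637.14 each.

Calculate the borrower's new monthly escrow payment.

County property tax = $929.64 × 4 = $3,718.56 annually
Earthquake insurance = $1,393.92 annually
Special assessment = $315.42 × 2 = $630.84 annually
School district tax = $637.14 × 2 = $1,274.28 annually
Combined annual = $7,017.60
Monthly = $7,017.60 / 12 = $584.80
Monthly shortage recovery: $277.68 / 12 = $23.14
New monthly escrow = $584.80 + $23.14 = $607.94

$607.94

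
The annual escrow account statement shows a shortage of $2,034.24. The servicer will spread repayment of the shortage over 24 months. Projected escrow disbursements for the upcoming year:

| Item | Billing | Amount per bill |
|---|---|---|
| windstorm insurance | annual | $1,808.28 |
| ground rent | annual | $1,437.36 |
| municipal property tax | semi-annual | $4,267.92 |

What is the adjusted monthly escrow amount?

$1,066.55

Windstorm insurance — $1,808.28/yr
Ground rent — $1,437.36/yr
Municipal property tax — $4,267.92 × 2 = $8,535.84/yr
Total annual escrow = $11,781.48
Monthly escrow = $11,781.48 / 12 = $981.79
Shortage per month = $2,034.24 / 24 = $84.76
Adjusted monthly = $981.79 + $84.76 = $1,066.55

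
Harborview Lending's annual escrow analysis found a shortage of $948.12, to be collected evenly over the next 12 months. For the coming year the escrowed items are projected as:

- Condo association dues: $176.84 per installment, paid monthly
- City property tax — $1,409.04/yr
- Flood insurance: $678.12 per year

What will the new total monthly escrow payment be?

Condo association dues — $176.84 × 12 = $2,122.08/yr
City property tax — $1,409.04/yr
Flood insurance — $678.12/yr
Total per year = $2,122.08 + $1,409.04 + $678.12 = $4,209.24
Monthly escrow = $4,209.24 ÷ 12 = $350.77
Shortage per month = $948.12 / 12 = $79.01
New monthly escrow = $350.77 + $79.01 = $429.78

$429.78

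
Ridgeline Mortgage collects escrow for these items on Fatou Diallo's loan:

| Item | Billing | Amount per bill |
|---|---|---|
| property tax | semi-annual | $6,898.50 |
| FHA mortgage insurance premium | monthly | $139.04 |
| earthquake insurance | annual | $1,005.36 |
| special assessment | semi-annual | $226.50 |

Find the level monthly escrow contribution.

Property tax — $6,898.50 × 2 = $13,797.00 annually
FHA mortgage insurance premium — $139.04 × 12 = $1,668.48 annually
Earthquake insurance — $1,005.36 annually
Special assessment — $226.50 × 2 = $453.00 annually
Yearly total = $16,923.84
Monthly = $16,923.84 / 12 = $1,410.32

$1,410.32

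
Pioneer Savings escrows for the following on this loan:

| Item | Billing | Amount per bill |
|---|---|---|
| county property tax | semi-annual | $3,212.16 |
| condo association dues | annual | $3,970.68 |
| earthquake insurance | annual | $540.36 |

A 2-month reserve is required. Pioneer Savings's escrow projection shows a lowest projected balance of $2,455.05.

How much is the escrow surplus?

County property tax — $3,212.16 × 2 = $6,424.32
Condo association dues — $3,970.68
Earthquake insurance — $540.36
Combined annual = $10,935.36
Per month = $10,935.36 ÷ 12 = $911.28
Cushion = 2 × $911.28 = $1,822.56
Surplus = $2,455.05 − $1,822.56 = $632.49

$632.49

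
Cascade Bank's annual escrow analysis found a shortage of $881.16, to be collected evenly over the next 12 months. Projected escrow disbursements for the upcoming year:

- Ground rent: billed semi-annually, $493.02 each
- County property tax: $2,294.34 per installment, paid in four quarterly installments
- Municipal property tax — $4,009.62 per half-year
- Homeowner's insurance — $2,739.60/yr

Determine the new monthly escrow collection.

$1,816.95

Ground rent — $493.02 × 2 = $986.04/yr
County property tax — $2,294.34 × 4 = $9,177.36/yr
Municipal property tax — $4,009.62 × 2 = $8,019.24/yr
Homeowner's insurance — $2,739.60/yr
Total per year = $986.04 + $9,177.36 + $8,019.24 + $2,739.60 = $20,922.24
Monthly = $20,922.24 / 12 = $1,743.52
Shortage spread = $881.16 / 12 = $73.43/mo
Adjusted monthly = $1,743.52 + $73.43 = $1,816.95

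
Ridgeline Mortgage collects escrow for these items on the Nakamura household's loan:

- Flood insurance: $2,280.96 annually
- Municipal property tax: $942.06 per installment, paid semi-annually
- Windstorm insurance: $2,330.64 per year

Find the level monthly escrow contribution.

$541.31

Flood insurance = $2,280.96/yr
Municipal property tax = $942.06 × 2 = $1,884.12/yr
Windstorm insurance = $2,330.64/yr
Yearly total = $6,495.72
Per month = $6,495.72 / 12 = $541.31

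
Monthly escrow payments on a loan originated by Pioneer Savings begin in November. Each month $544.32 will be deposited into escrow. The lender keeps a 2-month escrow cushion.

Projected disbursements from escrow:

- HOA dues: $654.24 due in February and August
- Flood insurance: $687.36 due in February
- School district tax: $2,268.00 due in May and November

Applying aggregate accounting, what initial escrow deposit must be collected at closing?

$3,156.00

Cushion = 2 × $544.32 = $1,088.64
Trial balance (start $0, +$544.32 each month, − disbursements):
  Nov: +$544.32 − $2,268.00 → -$1,723.68
  Dec: +$544.32 → -$1,179.36
  Jan: +$544.32 → -$635.04
  Feb: +$544.32 − $1,341.60 → -$1,432.32
  Mar: +$544.32 → -$888.00
  Apr: +$544.32 → -$343.68
  May: +$544.32 − $2,268.00 → -$2,067.36
  Jun: +$544.32 → -$1,523.04
  Jul: +$544.32 → -$978.72
  Aug: +$544.32 − $654.24 → -$1,088.64
  Sep: +$544.32 → -$544.32
  Oct: +$544.32 → $0.00
Lowest trial balance = -$2,067.36 (May)
Initial deposit = cushion − low point = $1,088.64 − (-$2,067.36) = $3,156.00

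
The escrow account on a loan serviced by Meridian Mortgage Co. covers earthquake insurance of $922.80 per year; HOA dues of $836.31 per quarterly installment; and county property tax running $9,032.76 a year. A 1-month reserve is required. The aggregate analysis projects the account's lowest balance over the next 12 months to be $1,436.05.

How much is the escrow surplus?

Earthquake insurance = $922.80/yr
HOA dues = $836.31 × 4 = $3,345.24/yr
County property tax = $9,032.76/yr
Yearly total = $922.80 + $3,345.24 + $9,032.76 = $13,300.80
Per month = $13,300.80 ÷ 12 = $1,108.40
Required cushion = 1 × $1,108.40 = $1,108.40
Surplus = $1,436.05 − $1,108.40 = $327.65

$327.65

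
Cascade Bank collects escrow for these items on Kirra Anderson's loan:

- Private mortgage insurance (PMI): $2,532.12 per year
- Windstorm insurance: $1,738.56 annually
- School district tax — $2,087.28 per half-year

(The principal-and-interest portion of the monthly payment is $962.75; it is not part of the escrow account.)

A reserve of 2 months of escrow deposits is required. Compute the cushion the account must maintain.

$1,407.54

Private mortgage insurance (PMI) — $2,532.12 per year
Windstorm insurance — $1,738.56 per year
School district tax — $2,087.28 × 2 = $4,174.56 per year
Total annual escrow = $2,532.12 + $1,738.56 + $4,174.56 = $8,445.24
Monthly = $8,445.24 ÷ 12 = $703.77
Required cushion = 2 × $703.77 = $1,407.54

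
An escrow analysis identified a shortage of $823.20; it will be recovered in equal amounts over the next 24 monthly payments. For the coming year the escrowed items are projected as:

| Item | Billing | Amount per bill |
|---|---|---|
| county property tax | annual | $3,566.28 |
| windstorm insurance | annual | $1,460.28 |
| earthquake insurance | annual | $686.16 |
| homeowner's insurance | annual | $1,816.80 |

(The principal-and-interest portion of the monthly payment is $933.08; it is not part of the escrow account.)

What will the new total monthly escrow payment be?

County property tax: $3,566.28 annually
Windstorm insurance: $1,460.28 annually
Earthquake insurance: $686.16 annually
Homeowner's insurance: $1,816.80 annually
Total per year = $3,566.28 + $1,460.28 + $686.16 + $1,816.80 = $7,529.52
Monthly escrow = $7,529.52 / 12 = $627.46
Shortage spread = $823.20 / 24 = $34.30/mo
New monthly escrow = $627.46 + $34.30 = $661.76

$661.76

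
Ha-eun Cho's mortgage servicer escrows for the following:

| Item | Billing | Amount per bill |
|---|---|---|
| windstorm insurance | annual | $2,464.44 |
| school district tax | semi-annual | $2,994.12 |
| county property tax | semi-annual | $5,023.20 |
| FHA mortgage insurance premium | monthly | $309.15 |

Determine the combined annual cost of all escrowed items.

$22,208.88

Windstorm insurance: $2,464.44 annually
School district tax: $2,994.12 × 2 = $5,988.24 annually
County property tax: $5,023.20 × 2 = $10,046.40 annually
FHA mortgage insurance premium: $309.15 × 12 = $3,709.80 annually
Combined annual = $2,464.44 + $5,988.24 + $10,046.40 + $3,709.80 = $22,208.88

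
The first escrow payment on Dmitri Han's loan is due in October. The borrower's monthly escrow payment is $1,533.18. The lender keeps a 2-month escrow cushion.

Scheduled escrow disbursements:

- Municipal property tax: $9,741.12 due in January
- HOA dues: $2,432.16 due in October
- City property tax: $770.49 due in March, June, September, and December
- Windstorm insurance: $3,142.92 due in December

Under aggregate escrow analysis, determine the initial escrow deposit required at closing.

Cushion = 2 × $1,533.18 = $3,066.36
Trial balance (start $0, +$1,533.18 each month, − disbursements):
  Oct: +$1,533.18 − $2,432.16 → -$898.98
  Nov: +$1,533.18 → $634.20
  Dec: +$1,533.18 − $3,913.41 → -$1,746.03
  Jan: +$1,533.18 − $9,741.12 → -$9,953.97
  Feb: +$1,533.18 → -$8,420.79
  Mar: +$1,533.18 − $770.49 → -$7,658.10
  Apr: +$1,533.18 → -$6,124.92
  May: +$1,533.18 → -$4,591.74
  Jun: +$1,533.18 − $770.49 → -$3,829.05
  Jul: +$1,533.18 → -$2,295.87
  Aug: +$1,533.18 → -$762.69
  Sep: +$1,533.18 − $770.49 → $0.00
Lowest trial balance = -$9,953.97 (Jan)
Initial deposit = cushion − low point = $3,066.36 − (-$9,953.97) = $13,020.33

$13,020.33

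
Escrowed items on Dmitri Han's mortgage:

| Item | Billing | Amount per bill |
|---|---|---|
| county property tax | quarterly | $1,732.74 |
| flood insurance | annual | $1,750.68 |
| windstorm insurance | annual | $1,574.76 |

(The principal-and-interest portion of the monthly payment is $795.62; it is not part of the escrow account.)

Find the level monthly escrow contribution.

$854.70

County property tax — $1,732.74 × 4 = $6,930.96 annually
Flood insurance — $1,750.68 annually
Windstorm insurance — $1,574.76 annually
Yearly total = $6,930.96 + $1,750.68 + $1,574.76 = $10,256.40
Monthly escrow = $10,256.40 / 12 = $854.70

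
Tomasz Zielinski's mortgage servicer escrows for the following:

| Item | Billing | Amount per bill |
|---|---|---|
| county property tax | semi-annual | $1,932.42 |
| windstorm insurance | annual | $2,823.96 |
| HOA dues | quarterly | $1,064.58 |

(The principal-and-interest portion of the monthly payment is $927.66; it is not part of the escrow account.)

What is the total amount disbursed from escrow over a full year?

$10,947.12

County property tax = $1,932.42 × 2 = $3,864.84 per year
Windstorm insurance = $2,823.96 per year
HOA dues = $1,064.58 × 4 = $4,258.32 per year
Total per year = $10,947.12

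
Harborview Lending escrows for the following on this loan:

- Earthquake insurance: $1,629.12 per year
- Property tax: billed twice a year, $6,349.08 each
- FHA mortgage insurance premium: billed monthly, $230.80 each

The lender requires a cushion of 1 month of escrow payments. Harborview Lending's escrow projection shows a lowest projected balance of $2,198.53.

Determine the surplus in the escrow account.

Earthquake insurance = $1,629.12 per year
Property tax = $6,349.08 × 2 = $12,698.16 per year
FHA mortgage insurance premium = $230.80 × 12 = $2,769.60 per year
Annual escrow total = $17,096.88
Per month = $17,096.88 / 12 = $1,424.74
Required cushion = 1 × $1,424.74 = $1,424.74
Excess over cushion: $2,198.53 − $1,424.74 = $773.79

$773.79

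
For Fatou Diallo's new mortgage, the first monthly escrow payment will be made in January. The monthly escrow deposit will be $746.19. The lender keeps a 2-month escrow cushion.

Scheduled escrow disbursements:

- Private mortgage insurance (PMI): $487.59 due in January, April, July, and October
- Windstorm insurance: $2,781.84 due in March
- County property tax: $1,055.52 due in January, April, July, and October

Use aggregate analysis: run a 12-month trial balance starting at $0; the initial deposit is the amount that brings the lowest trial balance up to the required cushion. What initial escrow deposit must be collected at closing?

$4,375.68

Cushion = 2 × $746.19 = $1,492.38
Trial balance (start $0, +$746.19 each month, − disbursements):
  Jan: +$746.19 − $1,543.11 → -$796.92
  Feb: +$746.19 → -$50.73
  Mar: +$746.19 − $2,781.84 → -$2,086.38
  Apr: +$746.19 − $1,543.11 → -$2,883.30
  May: +$746.19 → -$2,137.11
  Jun: +$746.19 → -$1,390.92
  Jul: +$746.19 − $1,543.11 → -$2,187.84
  Aug: +$746.19 → -$1,441.65
  Sep: +$746.19 → -$695.46
  Oct: +$746.19 − $1,543.11 → -$1,492.38
  Nov: +$746.19 → -$746.19
  Dec: +$746.19 → $0.00
Lowest trial balance = -$2,883.30 (Apr)
Initial deposit = cushion − low point = $1,492.38 − (-$2,883.30) = $4,375.68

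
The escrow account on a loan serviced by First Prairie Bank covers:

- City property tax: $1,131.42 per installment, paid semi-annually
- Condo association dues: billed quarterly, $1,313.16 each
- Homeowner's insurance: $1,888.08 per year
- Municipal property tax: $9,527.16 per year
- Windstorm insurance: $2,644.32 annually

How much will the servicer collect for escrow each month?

$1,797.92

City property tax = $1,131.42 × 2 = $2,262.84 per year
Condo association dues = $1,313.16 × 4 = $5,252.64 per year
Homeowner's insurance = $1,888.08 per year
Municipal property tax = $9,527.16 per year
Windstorm insurance = $2,644.32 per year
Yearly total = $2,262.84 + $5,252.64 + $1,888.08 + $9,527.16 + $2,644.32 = $21,575.04
Per month = $21,575.04 / 12 = $1,797.92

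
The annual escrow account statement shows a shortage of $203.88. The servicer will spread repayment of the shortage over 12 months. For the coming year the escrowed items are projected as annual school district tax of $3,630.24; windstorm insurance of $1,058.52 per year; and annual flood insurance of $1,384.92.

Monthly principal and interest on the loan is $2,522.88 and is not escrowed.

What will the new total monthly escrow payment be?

$523.13

School district tax — $3,630.24 annually
Windstorm insurance — $1,058.52 annually
Flood insurance — $1,384.92 annually
Yearly total = $6,073.68
Monthly escrow = $6,073.68 ÷ 12 = $506.14
Monthly shortage recovery: $203.88 ÷ 12 = $16.99
Adjusted monthly = $506.14 + $16.99 = $523.13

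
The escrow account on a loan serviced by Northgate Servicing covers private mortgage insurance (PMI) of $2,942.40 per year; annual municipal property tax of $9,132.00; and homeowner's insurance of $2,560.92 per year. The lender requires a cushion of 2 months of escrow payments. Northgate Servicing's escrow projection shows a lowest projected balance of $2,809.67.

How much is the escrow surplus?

Private mortgage insurance (PMI) = $2,942.40 annually
Municipal property tax = $9,132.00 annually
Homeowner's insurance = $2,560.92 annually
Combined annual = $14,635.32
Per month = $14,635.32 / 12 = $1,219.61
Required reserve = 2 × $1,219.61 = $2,439.22
Surplus = $2,809.67 − $2,439.22 = $370.45

$370.45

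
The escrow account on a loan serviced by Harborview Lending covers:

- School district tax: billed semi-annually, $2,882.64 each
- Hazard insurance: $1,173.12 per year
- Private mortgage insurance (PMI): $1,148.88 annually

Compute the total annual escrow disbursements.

School district tax: $2,882.64 × 2 = $5,765.28 annually
Hazard insurance: $1,173.12 annually
Private mortgage insurance (PMI): $1,148.88 annually
Combined annual = $5,765.28 + $1,173.12 + $1,148.88 = $8,087.28

$8,087.28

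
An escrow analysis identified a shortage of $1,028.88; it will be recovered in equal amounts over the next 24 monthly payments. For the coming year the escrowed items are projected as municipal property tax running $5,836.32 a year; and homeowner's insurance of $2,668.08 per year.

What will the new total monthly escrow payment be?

$751.57

Municipal property tax — $5,836.32/yr
Homeowner's insurance — $2,668.08/yr
Yearly total = $5,836.32 + $2,668.08 = $8,504.40
Base monthly escrow = $8,504.40 ÷ 12 = $708.70
Shortage per month = $1,028.88 ÷ 24 = $42.87
New monthly escrow = $708.70 + $42.87 = $751.57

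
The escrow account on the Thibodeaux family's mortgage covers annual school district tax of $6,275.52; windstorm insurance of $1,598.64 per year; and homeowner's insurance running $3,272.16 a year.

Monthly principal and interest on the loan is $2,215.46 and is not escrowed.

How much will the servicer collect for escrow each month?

School district tax: $6,275.52
Windstorm insurance: $1,598.64
Homeowner's insurance: $3,272.16
Total per year = $11,146.32
Per month = $11,146.32 ÷ 12 = $928.86

$928.86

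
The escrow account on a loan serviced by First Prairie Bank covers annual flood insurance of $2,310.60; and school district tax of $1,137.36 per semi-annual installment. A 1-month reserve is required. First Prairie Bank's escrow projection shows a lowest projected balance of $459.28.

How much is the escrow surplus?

Flood insurance = $2,310.60 annually
School district tax = $1,137.36 × 2 = $2,274.72 annually
Combined annual = $2,310.60 + $2,274.72 = $4,585.32
Monthly = $4,585.32 / 12 = $382.11
Required cushion = 1 × $382.11 = $382.11
Surplus = $459.28 − $382.11 = $77.17

$77.17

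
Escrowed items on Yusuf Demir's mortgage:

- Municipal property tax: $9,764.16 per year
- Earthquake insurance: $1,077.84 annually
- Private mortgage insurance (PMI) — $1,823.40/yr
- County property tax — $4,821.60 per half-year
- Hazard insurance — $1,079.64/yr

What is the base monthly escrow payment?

Municipal property tax: $9,764.16 annually
Earthquake insurance: $1,077.84 annually
Private mortgage insurance (PMI): $1,823.40 annually
County property tax: $4,821.60 × 2 = $9,643.20 annually
Hazard insurance: $1,079.64 annually
Combined annual = $23,388.24
Monthly = $23,388.24 / 12 = $1,949.02

$1,949.02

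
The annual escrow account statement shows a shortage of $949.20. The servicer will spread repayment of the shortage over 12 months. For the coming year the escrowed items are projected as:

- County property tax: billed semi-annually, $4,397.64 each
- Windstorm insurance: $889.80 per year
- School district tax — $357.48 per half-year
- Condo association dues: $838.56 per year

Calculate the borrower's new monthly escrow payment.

$1,015.65

County property tax = $4,397.64 × 2 = $8,795.28/yr
Windstorm insurance = $889.80/yr
School district tax = $357.48 × 2 = $714.96/yr
Condo association dues = $838.56/yr
Yearly total = $11,238.60
Monthly = $11,238.60 ÷ 12 = $936.55
Shortage spread = $949.20 / 12 = $79.10/mo
New monthly escrow = $936.55 + $79.10 = $1,015.65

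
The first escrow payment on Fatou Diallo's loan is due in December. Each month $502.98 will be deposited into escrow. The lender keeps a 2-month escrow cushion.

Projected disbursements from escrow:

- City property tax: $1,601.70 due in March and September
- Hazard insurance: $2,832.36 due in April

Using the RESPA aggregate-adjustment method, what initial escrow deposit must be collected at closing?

Cushion = 2 × $502.98 = $1,005.96
Trial balance (start $0, +$502.98 each month, − disbursements):
  Dec: +$502.98 → $502.98
  Jan: +$502.98 → $1,005.96
  Feb: +$502.98 → $1,508.94
  Mar: +$502.98 − $1,601.70 → $410.22
  Apr: +$502.98 − $2,832.36 → -$1,919.16
  May: +$502.98 → -$1,416.18
  Jun: +$502.98 → -$913.20
  Jul: +$502.98 → -$410.22
  Aug: +$502.98 → $92.76
  Sep: +$502.98 − $1,601.70 → -$1,005.96
  Oct: +$502.98 → -$502.98
  Nov: +$502.98 → $0.00
Lowest trial balance = -$1,919.16 (Apr)
Initial deposit = cushion − low point = $1,005.96 − (-$1,919.16) = $2,925.12

$2,925.12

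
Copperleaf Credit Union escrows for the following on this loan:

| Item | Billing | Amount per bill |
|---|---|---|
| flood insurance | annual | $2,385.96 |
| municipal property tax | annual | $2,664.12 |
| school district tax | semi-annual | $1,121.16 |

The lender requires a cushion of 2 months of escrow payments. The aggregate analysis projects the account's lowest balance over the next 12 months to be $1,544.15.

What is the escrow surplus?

$328.75

Flood insurance = $2,385.96 annually
Municipal property tax = $2,664.12 annually
School district tax = $1,121.16 × 2 = $2,242.32 annually
Total per year = $2,385.96 + $2,664.12 + $2,242.32 = $7,292.40
Monthly = $7,292.40 / 12 = $607.70
Required reserve = 2 × $607.70 = $1,215.40
Excess over cushion: $1,544.15 − $1,215.40 = $328.75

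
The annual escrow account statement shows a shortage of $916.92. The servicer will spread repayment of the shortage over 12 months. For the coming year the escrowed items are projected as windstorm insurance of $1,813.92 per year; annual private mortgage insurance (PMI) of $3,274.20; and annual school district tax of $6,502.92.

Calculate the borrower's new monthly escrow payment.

Windstorm insurance — $1,813.92
Private mortgage insurance (PMI) — $3,274.20
School district tax — $6,502.92
Total per year = $1,813.92 + $3,274.20 + $6,502.92 = $11,591.04
Monthly escrow = $11,591.04 / 12 = $965.92
Shortage spread = $916.92 ÷ 12 = $76.41/mo
New monthly escrow = $965.92 + $76.41 = $1,042.33

$1,042.33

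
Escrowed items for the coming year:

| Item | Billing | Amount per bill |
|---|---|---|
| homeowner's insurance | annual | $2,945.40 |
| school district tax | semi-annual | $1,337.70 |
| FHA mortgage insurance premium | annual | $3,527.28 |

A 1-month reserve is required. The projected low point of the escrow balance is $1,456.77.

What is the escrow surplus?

$694.43

Homeowner's insurance — $2,945.40 annually
School district tax — $1,337.70 × 2 = $2,675.40 annually
FHA mortgage insurance premium — $3,527.28 annually
Total per year = $9,148.08
Base monthly escrow = $9,148.08 ÷ 12 = $762.34
Cushion = 1 × $762.34 = $762.34
Excess over cushion: $1,456.77 − $762.34 = $694.43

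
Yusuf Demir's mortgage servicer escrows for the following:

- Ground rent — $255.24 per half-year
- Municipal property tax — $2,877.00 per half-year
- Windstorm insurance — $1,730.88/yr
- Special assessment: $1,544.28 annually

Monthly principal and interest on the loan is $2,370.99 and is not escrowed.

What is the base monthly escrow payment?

$794.97

Ground rent — $255.24 × 2 = $510.48/yr
Municipal property tax — $2,877.00 × 2 = $5,754.00/yr
Windstorm insurance — $1,730.88/yr
Special assessment — $1,544.28/yr
Yearly total = $510.48 + $5,754.00 + $1,730.88 + $1,544.28 = $9,539.64
Monthly escrow = $9,539.64 ÷ 12 = $794.97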